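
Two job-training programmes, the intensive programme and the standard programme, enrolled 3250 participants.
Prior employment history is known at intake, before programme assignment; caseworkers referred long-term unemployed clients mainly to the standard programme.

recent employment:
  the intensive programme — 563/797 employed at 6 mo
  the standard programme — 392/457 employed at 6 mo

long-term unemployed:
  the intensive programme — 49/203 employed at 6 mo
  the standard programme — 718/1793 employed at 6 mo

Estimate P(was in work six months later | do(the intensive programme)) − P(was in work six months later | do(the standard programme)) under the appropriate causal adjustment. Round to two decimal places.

-0.16

Prior employment history is set before the programme has any effect — it is not caused by the programme — and it independently drives the outcome. That makes it a confounder, so the causal comparison is within prior employment history levels.
Adjusting over the population distribution of prior employment history: 0.386·(0.706−0.858) + 0.614·(0.241−0.400) = -0.156.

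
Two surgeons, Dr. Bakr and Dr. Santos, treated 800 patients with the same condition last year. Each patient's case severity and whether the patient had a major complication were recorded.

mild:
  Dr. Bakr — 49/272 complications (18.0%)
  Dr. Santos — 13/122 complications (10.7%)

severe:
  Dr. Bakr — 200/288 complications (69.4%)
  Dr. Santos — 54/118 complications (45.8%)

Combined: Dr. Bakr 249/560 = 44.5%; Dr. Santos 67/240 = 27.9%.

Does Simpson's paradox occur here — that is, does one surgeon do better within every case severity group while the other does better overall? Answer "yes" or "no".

Within each case severity level (mild 18.0% vs 10.7%; severe 69.4% vs 45.8%), Dr. Santos has the lower rate every time. Pooled: 44.5% vs 27.9% — Dr. Santos has the lower rate overall. They agree.

no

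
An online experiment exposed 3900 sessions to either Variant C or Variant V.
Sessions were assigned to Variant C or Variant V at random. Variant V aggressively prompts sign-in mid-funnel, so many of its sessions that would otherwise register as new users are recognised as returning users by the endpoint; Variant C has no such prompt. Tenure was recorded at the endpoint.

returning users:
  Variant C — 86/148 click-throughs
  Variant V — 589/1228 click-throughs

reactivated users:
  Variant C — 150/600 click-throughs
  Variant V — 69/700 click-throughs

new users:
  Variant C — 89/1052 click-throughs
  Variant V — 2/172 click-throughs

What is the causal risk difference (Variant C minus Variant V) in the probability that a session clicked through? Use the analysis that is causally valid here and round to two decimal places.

The user tenure-specific comparison favours Variant C throughout, but the pooled figures favour Variant V. The question is whether to condition on user tenure.
The distribution of user tenure is itself part of what the variant does — it is an intermediate outcome. Holding it fixed would remove that part of the effect; the total effect is the pooled difference.
The causal difference is the pooled difference: 0.181 − 0.314 = -0.134.

-0.13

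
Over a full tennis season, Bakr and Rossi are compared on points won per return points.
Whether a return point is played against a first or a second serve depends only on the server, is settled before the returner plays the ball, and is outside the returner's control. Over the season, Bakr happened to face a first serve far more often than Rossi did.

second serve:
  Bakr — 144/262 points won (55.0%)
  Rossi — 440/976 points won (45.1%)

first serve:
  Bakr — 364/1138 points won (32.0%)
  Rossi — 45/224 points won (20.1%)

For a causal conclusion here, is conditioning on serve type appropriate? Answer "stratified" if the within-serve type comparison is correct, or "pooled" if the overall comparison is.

stratified

The stratified and pooled comparisons disagree (Bakr wins within each serve type; Rossi wins overall), so the answer turns on the causal role of serve type.
Serve type satisfies the back-door criterion: it is not a descendant of the player, and it blocks the spurious path from player to outcome. Adjusting for it (i.e., using the within-serve type rates) gives the causal effect.
Within each level — second serve: 55.0% vs 45.1%; first serve: 32.0% vs 20.1% — Bakr is higher every time.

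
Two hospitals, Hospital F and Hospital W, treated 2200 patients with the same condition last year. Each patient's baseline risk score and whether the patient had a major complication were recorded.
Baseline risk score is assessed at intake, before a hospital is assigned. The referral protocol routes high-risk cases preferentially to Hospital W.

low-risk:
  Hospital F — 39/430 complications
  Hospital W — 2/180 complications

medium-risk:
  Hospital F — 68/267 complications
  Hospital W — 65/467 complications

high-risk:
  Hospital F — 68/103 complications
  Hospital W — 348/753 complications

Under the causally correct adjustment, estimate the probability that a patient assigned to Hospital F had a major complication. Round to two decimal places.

Baseline risk score is set before the hospital has any effect — it is not caused by the hospital — and it independently drives the outcome. That makes it a confounder, so the causal comparison is within baseline risk score levels.
Standardising Hospital F to the population baseline risk score mix: 0.277·39/430 + 0.334·68/267 + 0.389·68/103 = 0.367.

0.37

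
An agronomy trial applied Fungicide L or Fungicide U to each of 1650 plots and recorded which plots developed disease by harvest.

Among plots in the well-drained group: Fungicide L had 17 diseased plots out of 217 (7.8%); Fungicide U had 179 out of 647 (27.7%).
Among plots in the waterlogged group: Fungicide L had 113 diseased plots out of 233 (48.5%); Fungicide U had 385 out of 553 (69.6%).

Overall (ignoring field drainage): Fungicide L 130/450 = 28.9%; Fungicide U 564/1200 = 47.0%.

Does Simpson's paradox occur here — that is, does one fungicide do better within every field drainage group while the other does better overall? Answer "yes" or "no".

no

Within each field drainage level (well-drained 7.8% vs 27.7%; waterlogged 48.5% vs 69.6%), Fungicide L has the lower rate every time. Pooled: 28.9% vs 47.0% — Fungicide L has the lower rate overall. They agree.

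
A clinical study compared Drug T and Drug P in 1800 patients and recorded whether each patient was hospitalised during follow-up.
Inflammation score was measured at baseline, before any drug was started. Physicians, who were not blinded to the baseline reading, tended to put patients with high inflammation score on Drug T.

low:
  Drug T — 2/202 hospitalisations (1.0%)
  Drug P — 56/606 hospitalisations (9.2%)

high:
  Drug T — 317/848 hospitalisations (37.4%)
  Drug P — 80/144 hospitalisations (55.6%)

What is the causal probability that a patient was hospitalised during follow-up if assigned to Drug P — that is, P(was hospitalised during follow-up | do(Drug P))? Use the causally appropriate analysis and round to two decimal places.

The stratified and pooled comparisons disagree (Drug T wins within each inflammation score; Drug P wins overall), so the answer turns on the causal role of inflammation score.
Since inflammation score is a pre-existing factor (not a product of the drug) and it affects the outcome on its own, it is a confounder. The stratified rates, not the pooled rate, identify the causal effect.
Standardising Drug P to the population inflammation score mix: 0.449·56/606 + 0.551·80/144 = 0.348.

0.35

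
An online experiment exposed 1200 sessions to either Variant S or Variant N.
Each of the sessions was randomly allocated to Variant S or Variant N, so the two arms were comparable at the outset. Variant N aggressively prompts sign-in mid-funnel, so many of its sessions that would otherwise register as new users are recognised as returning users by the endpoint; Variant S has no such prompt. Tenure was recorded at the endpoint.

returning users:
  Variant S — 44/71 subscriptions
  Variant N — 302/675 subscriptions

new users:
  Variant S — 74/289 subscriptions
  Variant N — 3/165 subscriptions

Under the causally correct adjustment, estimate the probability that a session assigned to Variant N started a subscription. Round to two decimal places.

0.36

Variant S is higher inside every user tenure stratum but Variant N is higher in aggregate. Whether to stratify depends on how user tenure relates to the variant.
User tenure is downstream of the variant. One should not condition on a consequence of treatment, so the overall rates are the right comparison.
So P(outcome | do(Variant N)) is just the pooled rate for Variant N: 305/840 = 0.363.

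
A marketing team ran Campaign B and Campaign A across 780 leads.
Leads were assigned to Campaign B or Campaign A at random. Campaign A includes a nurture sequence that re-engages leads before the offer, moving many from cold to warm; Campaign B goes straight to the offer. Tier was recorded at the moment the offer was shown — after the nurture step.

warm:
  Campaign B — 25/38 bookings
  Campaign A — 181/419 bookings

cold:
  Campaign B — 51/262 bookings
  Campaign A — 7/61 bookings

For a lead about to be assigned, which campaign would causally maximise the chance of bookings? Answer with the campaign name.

The distribution of engagement tier is itself part of what the campaign does — it is an intermediate outcome. Holding it fixed would remove that part of the effect; the total effect is the pooled difference.
Pooled: Campaign B 25.3% vs Campaign A 39.2%; Campaign A is higher overall.

Campaign A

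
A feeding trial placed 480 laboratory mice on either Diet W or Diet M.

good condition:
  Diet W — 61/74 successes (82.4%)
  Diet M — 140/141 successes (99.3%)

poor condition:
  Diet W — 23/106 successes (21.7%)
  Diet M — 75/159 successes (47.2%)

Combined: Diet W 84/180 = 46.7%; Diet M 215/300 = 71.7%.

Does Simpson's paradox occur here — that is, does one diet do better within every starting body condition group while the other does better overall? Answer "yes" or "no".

Within each starting body condition level (good condition 82.4% vs 99.3%; poor condition 21.7% vs 47.2%), Diet M has the higher rate every time. Pooled: 46.7% vs 71.7% — Diet M has the higher rate overall. They agree.

no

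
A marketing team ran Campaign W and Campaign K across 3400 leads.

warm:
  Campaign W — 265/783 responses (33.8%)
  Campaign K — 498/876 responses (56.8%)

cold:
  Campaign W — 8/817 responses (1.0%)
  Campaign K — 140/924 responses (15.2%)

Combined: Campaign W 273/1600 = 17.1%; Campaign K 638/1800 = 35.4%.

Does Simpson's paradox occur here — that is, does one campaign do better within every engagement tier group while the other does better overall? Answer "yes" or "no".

Within each engagement tier level (warm 33.8% vs 56.8%; cold 1.0% vs 15.2%), Campaign K has the higher rate every time. Pooled: 17.1% vs 35.4% — Campaign K has the higher rate overall. They agree.

no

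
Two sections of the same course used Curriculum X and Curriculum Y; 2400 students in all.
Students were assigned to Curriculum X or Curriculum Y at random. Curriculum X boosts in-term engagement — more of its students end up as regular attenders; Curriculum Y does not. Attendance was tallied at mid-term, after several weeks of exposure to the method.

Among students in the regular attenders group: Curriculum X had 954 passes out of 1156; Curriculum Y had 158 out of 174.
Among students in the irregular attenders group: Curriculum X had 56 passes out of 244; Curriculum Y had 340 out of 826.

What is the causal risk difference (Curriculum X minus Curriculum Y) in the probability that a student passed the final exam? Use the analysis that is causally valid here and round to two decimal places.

+0.22

The mid-term attendance-specific comparison favours Curriculum Y throughout, but the pooled figures favour Curriculum X. The question is whether to condition on mid-term attendance.
The distribution of mid-term attendance is itself part of what the teaching method does — it is an intermediate outcome. Holding it fixed would remove that part of the effect; the total effect is the pooled difference.
The causal difference is the pooled difference: 0.721 − 0.498 = +0.223.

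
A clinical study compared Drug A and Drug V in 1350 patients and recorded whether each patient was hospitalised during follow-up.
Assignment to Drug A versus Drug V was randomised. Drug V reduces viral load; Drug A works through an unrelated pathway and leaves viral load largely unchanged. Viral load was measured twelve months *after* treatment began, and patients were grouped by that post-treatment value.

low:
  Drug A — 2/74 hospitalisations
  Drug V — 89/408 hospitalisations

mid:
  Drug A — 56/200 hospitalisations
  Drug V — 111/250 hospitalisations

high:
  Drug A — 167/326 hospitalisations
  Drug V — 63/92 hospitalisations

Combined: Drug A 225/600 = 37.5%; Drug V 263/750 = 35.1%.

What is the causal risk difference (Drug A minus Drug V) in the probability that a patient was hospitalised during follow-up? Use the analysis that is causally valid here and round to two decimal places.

Viral load is recorded after the drug and is itself shifted by it — it sits on the causal path from drug to outcome. Conditioning on a mediator would strip out part of the effect we want; the pooled comparison gives the total causal effect.
The causal difference is the pooled difference: 0.375 − 0.351 = +0.024.

+0.02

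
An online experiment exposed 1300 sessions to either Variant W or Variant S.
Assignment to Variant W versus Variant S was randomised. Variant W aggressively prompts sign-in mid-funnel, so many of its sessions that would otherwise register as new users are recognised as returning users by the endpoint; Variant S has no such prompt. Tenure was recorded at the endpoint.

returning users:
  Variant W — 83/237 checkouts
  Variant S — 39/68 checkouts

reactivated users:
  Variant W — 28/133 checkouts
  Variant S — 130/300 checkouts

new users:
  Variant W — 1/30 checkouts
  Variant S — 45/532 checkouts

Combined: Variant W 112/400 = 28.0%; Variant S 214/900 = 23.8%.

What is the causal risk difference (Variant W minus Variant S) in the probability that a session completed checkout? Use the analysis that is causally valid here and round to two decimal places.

User tenure is downstream of the variant. One should not condition on a consequence of treatment, so the overall rates are the right comparison.
The causal difference is the pooled difference: 0.280 − 0.238 = +0.042.

+0.04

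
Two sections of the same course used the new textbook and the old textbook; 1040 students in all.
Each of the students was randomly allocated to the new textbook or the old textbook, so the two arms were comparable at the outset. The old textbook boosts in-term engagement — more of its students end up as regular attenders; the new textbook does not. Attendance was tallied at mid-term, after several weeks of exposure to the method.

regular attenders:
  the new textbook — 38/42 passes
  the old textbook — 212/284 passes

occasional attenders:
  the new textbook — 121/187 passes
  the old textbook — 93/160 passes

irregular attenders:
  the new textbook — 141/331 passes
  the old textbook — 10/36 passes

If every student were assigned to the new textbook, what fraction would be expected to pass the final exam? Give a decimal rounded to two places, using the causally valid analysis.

Mid-term attendance is recorded after the teaching method and is itself shifted by it — it sits on the causal path from teaching method to outcome. Conditioning on a mediator would strip out part of the effect we want; the pooled comparison gives the total causal effect.
So P(outcome | do(the new textbook)) is just the pooled rate for the new textbook: 300/560 = 0.536.

0.54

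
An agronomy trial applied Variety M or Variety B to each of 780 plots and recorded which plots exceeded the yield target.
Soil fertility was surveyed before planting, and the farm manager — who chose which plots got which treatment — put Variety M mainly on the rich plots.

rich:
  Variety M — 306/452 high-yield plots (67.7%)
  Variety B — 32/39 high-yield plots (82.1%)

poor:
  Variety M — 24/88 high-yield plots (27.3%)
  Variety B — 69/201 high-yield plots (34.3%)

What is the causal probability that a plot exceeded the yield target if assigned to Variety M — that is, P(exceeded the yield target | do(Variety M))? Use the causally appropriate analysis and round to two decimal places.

Soil fertility satisfies the back-door criterion: it is not a descendant of the variety, and it blocks the spurious path from variety to outcome. Adjusting for it (i.e., using the within-soil fertility rates) gives the causal effect.
Standardising Variety M to the population soil fertility mix: 0.629·306/452 + 0.371·24/88 = 0.527.

0.53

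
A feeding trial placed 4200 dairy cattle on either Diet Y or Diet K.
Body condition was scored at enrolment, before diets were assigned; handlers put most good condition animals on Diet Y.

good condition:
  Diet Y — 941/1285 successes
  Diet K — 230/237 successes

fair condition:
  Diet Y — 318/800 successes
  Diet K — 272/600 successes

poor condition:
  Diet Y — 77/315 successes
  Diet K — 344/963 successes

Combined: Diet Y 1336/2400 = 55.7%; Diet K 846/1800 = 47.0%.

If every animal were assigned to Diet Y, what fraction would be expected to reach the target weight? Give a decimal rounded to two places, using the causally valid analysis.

0.47

The stratified and pooled comparisons disagree (Diet K wins within each starting body condition; Diet Y wins overall), so the answer turns on the causal role of starting body condition.
Here starting body condition is a common cause — it drives both which diet a case falls under and the outcome. The crude comparison mixes populations; the stratum-specific rates are the causally relevant ones.
Standardising Diet Y to the population starting body condition mix: 0.362·941/1285 + 0.333·318/800 + 0.304·77/315 = 0.472.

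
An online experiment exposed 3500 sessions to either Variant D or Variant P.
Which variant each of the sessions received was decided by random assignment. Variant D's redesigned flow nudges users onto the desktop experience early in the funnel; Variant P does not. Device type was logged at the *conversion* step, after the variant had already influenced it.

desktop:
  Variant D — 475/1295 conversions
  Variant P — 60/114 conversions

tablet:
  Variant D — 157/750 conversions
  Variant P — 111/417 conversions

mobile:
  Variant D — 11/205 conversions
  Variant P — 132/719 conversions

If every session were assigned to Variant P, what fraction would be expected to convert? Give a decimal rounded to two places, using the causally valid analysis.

0.24

The stratified and pooled comparisons disagree (Variant P wins within each device type; Variant D wins overall), so the answer turns on the causal role of device type.
Device type is recorded after the variant and is itself shifted by it — it sits on the causal path from variant to outcome. Conditioning on a mediator would strip out part of the effect we want; the pooled comparison gives the total causal effect.
So P(outcome | do(Variant P)) is just the pooled rate for Variant P: 303/1250 = 0.242.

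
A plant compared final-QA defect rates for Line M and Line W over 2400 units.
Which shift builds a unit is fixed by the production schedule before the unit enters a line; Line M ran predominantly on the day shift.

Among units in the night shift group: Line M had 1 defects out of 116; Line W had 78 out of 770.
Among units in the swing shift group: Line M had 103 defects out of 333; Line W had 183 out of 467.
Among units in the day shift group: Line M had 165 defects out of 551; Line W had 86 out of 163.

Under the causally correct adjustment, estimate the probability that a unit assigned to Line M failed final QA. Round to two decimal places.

Shift differs across lines for reasons unrelated to any effect of the line itself, and it separately predicts the outcome — a classic confounder. We must compare within shift levels.
Standardising Line M to the population shift mix: 0.369·1/116 + 0.333·103/333 + 0.297·165/551 = 0.195.

0.20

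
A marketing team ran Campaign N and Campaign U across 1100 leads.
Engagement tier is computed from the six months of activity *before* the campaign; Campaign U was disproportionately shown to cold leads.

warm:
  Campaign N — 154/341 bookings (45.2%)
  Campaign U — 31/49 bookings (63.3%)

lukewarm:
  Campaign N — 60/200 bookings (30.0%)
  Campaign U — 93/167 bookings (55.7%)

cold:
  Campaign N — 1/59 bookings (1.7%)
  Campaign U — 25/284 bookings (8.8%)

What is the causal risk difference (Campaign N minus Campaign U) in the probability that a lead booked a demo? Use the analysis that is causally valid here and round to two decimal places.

Engagement tier differs across campaigns for reasons unrelated to any effect of the campaign itself, and it separately predicts the outcome — a classic confounder. We must compare within engagement tier levels.
Adjusting over the population distribution of engagement tier: 0.355·(0.452−0.633) + 0.334·(0.300−0.557) + 0.312·(0.017−0.088) = -0.172.

-0.17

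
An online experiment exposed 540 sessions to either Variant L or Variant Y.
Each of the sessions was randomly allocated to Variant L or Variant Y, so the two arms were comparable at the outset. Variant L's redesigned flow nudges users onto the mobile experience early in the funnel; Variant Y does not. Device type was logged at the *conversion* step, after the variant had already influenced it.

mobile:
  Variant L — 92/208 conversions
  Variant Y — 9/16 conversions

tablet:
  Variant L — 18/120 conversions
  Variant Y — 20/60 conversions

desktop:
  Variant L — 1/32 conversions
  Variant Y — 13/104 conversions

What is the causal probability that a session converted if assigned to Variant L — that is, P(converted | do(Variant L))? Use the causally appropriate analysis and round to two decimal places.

Stratifying would compare variants among sessions the variants themselves sorted into device type groups — a form of selection on an intermediate. The unconditioned pooled rates give the total causal effect.
So P(outcome | do(Variant L)) is just the pooled rate for Variant L: 111/360 = 0.308.

0.31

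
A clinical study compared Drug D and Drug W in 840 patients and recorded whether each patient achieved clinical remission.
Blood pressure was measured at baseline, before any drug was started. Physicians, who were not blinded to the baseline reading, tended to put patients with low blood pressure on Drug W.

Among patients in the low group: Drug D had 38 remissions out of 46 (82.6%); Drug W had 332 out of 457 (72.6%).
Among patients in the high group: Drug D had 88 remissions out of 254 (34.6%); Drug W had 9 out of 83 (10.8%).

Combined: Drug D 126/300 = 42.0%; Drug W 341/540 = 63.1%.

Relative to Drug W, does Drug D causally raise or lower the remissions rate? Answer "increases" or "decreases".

The imbalance in blood pressure arose from how patients were allocated, not from anything the drug did; and blood pressure independently affects the outcome. The pooled gap is confounded — condition on blood pressure.
Within each level — low: 82.6% vs 72.6%; high: 34.6% vs 10.8% — Drug D is higher every time.

increases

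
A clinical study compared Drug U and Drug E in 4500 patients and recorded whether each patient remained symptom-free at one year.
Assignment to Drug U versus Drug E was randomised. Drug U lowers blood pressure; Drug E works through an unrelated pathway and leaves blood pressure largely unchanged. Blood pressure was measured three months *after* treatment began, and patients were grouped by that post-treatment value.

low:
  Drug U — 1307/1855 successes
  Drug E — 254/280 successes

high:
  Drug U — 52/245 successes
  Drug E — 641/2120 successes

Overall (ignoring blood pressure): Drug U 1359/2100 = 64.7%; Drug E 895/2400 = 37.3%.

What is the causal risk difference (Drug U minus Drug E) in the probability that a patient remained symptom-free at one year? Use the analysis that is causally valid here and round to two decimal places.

+0.27

The blood pressure-specific comparison favours Drug E throughout, but the pooled figures favour Drug U. The question is whether to condition on blood pressure.
The distribution of blood pressure is itself part of what the drug does — it is an intermediate outcome. Holding it fixed would remove that part of the effect; the total effect is the pooled difference.
The causal difference is the pooled difference: 0.647 − 0.373 = +0.274.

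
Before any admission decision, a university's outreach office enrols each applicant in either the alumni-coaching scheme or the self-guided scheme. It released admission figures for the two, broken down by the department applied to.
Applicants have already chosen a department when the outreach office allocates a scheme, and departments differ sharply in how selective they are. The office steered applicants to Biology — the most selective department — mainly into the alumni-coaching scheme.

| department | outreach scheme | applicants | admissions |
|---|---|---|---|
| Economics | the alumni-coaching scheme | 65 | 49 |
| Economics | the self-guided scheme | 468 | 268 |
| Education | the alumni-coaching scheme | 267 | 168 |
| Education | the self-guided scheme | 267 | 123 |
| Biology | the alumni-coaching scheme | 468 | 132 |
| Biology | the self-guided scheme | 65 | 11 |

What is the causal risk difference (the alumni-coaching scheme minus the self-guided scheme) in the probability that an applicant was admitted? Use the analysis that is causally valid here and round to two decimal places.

+0.15

The department-specific comparison favours the alumni-coaching scheme throughout, but the pooled figures favour the self-guided scheme. The question is whether to condition on department.
Nothing the outreach scheme does changes department; the imbalance is an allocation artefact. With department also predicting the outcome, the pooled figure is confounded, and the within-stratum comparison is the causal one.
Adjusting over the population distribution of department: 0.333·(0.754−0.573) + 0.334·(0.629−0.461) + 0.333·(0.282−0.169) = +0.154.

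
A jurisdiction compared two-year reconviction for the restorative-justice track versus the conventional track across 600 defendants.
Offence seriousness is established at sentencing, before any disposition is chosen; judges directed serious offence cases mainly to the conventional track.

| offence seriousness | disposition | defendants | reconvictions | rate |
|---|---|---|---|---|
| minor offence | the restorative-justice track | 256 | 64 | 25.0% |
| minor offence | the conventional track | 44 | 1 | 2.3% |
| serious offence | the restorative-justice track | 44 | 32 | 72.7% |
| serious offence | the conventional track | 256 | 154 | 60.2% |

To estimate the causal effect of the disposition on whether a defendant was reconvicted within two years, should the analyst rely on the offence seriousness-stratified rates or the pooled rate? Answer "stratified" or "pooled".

Offence seriousness is set before the disposition has any effect — it is not caused by the disposition — and it independently drives the outcome. That makes it a confounder, so the causal comparison is within offence seriousness levels.
Within each level — minor offence: 25.0% vs 2.3%; serious offence: 72.7% vs 60.2% — the conventional track is lower every time.

stratified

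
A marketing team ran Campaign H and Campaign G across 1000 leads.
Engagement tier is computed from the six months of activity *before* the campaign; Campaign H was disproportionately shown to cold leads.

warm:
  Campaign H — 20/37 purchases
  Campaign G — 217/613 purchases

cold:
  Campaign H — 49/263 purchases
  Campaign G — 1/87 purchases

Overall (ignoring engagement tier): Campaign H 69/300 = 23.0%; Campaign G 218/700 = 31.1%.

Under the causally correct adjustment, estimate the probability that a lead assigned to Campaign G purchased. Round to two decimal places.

0.23

Engagement tier is set before the campaign has any effect — it is not caused by the campaign — and it independently drives the outcome. That makes it a confounder, so the causal comparison is within engagement tier levels.
Standardising Campaign G to the population engagement tier mix: 0.650·217/613 + 0.350·1/87 = 0.234.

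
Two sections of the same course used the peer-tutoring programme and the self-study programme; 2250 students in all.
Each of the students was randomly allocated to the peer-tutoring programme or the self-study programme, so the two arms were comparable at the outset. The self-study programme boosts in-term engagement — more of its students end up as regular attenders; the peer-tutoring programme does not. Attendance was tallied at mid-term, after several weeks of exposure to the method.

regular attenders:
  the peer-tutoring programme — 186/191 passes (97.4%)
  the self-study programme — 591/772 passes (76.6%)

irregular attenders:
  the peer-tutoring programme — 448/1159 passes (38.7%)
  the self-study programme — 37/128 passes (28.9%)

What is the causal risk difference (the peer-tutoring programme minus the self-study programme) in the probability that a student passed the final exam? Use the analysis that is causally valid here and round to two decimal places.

-0.23

the peer-tutoring programme is higher inside every mid-term attendance stratum but the self-study programme is higher in aggregate. Whether to stratify depends on how mid-term attendance relates to the teaching method.
Mid-term attendance here is a post-treatment variable shaped by the teaching method; conditioning on it would introduce bias rather than remove it. The overall comparison is the causal one.
The causal difference is the pooled difference: 0.470 − 0.698 = -0.228.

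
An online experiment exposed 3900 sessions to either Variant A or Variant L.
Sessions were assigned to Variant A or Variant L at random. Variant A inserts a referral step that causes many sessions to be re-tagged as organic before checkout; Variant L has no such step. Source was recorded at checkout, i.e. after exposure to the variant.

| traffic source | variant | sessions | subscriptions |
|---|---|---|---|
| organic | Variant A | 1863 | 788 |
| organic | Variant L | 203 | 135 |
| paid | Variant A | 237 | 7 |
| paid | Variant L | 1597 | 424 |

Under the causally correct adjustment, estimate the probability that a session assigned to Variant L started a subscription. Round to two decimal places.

Within every traffic source level Variant L has the higher rate, yet pooled Variant A does — Simpson's reversal.
Traffic source is recorded after the variant and is itself shifted by it — it sits on the causal path from variant to outcome. Conditioning on a mediator would strip out part of the effect we want; the pooled comparison gives the total causal effect.
So P(outcome | do(Variant L)) is just the pooled rate for Variant L: 559/1800 = 0.311.

0.31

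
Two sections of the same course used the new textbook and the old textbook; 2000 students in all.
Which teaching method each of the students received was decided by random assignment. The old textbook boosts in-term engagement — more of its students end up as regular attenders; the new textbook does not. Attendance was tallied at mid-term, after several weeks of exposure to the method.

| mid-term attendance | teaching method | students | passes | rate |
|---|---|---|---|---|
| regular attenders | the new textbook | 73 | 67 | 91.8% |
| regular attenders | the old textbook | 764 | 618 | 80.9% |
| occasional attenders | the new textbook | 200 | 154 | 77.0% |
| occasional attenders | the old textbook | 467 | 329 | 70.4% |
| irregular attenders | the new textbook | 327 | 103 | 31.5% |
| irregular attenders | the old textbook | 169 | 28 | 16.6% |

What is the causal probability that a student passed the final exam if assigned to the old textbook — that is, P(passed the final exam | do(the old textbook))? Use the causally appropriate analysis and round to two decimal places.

Stratifying would compare teaching methods among students the teaching methods themselves sorted into mid-term attendance groups — a form of selection on an intermediate. The unconditioned pooled rates give the total causal effect.
So P(outcome | do(the old textbook)) is just the pooled rate for the old textbook: 975/1400 = 0.696.

0.70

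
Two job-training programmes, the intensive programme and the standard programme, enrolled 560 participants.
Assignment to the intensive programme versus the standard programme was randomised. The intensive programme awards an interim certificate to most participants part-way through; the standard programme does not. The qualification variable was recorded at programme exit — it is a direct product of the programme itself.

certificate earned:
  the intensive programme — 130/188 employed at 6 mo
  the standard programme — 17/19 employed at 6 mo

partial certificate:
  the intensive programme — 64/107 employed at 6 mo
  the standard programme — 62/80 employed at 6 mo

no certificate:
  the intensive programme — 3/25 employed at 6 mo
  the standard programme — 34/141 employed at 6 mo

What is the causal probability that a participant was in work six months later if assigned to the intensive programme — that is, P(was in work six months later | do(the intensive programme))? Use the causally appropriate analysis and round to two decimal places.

0.62

Within every qualification attained during the programme level the standard programme has the higher rate, yet pooled the intensive programme does — Simpson's reversal.
Stratifying would compare programmes among participants the programmes themselves sorted into qualification attained during the programme groups — a form of selection on an intermediate. The unconditioned pooled rates give the total causal effect.
So P(outcome | do(the intensive programme)) is just the pooled rate for the intensive programme: 197/320 = 0.616.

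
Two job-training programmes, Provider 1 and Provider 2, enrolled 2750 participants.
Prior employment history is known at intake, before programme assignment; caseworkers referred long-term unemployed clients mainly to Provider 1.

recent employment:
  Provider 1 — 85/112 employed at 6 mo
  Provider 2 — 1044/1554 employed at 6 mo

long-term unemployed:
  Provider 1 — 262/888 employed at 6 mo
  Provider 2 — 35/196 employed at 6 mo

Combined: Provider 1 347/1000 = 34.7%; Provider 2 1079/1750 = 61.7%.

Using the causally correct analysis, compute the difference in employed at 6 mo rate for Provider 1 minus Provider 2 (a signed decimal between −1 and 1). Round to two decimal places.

+0.10

Provider 1 is higher inside every prior employment history stratum but Provider 2 is higher in aggregate. Whether to stratify depends on how prior employment history relates to the programme.
Since prior employment history is a pre-existing factor (not a product of the programme) and it affects the outcome on its own, it is a confounder. The stratified rates, not the pooled rate, identify the causal effect.
Adjusting over the population distribution of prior employment history: 0.606·(0.759−0.672) + 0.394·(0.295−0.179) = +0.099.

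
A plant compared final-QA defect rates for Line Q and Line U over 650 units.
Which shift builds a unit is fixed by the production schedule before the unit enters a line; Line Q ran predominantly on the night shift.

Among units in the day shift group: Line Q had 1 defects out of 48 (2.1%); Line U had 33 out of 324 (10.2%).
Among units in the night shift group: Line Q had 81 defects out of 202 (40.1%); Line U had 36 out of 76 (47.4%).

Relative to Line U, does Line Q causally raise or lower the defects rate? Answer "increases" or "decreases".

Line Q is lower inside every shift stratum but Line U is lower in aggregate. Whether to stratify depends on how shift relates to the line.
Here shift is a common cause — it drives both which line a case falls under and the outcome. The crude comparison mixes populations; the stratum-specific rates are the causally relevant ones.
Within each level — day shift: 2.1% vs 10.2%; night shift: 40.1% vs 47.4% — Line Q is lower every time.

decreases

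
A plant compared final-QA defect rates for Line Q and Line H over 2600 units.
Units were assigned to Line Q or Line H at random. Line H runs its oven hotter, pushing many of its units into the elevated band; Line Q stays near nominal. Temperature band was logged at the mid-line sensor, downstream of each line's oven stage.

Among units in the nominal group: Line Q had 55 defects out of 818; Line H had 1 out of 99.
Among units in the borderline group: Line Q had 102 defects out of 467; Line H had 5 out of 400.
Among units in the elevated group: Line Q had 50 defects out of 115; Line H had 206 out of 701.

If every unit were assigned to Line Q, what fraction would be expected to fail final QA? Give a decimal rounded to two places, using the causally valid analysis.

In-process temperature band lies on the pathway line → in-process temperature band → outcome, so adjusting for it blocks the indirect effect. For the total causal effect of line, use the unadjusted pooled rates.
So P(outcome | do(Line Q)) is just the pooled rate for Line Q: 207/1400 = 0.148.

0.15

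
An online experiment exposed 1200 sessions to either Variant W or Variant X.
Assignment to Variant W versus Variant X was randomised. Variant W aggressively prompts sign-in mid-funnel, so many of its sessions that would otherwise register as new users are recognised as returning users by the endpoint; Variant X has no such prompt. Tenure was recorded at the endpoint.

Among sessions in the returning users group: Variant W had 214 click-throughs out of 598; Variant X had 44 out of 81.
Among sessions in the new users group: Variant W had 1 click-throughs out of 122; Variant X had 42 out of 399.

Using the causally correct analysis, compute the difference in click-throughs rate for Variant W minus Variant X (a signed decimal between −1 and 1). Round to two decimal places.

+0.12

User tenure lies on the pathway variant → user tenure → outcome, so adjusting for it blocks the indirect effect. For the total causal effect of variant, use the unadjusted pooled rates.
The causal difference is the pooled difference: 0.299 − 0.179 = +0.119.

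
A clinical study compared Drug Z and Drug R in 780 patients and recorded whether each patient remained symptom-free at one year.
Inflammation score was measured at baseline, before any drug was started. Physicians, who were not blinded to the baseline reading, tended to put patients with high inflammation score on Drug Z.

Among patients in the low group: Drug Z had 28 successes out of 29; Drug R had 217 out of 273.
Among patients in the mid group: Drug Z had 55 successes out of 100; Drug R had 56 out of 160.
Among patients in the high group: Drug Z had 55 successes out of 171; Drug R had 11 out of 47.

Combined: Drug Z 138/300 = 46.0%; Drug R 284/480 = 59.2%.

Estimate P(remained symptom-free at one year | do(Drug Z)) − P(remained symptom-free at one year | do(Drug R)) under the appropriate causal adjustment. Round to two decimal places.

+0.16

Since inflammation score is a pre-existing factor (not a product of the drug) and it affects the outcome on its own, it is a confounder. The stratified rates, not the pooled rate, identify the causal effect.
Adjusting over the population distribution of inflammation score: 0.387·(0.966−0.795) + 0.333·(0.550−0.350) + 0.279·(0.322−0.234) = +0.157.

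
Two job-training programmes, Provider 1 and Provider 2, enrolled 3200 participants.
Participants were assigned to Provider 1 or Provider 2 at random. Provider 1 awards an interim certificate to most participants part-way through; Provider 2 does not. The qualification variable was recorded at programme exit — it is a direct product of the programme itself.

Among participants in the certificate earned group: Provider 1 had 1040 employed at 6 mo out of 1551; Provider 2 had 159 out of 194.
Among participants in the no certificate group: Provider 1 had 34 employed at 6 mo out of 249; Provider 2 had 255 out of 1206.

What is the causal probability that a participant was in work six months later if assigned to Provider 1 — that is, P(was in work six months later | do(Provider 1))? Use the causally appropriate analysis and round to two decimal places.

Within every qualification attained during the programme level Provider 2 has the higher rate, yet pooled Provider 1 does — Simpson's reversal.
Qualification attained during the programme lies on the pathway programme → qualification attained during the programme → outcome, so adjusting for it blocks the indirect effect. For the total causal effect of programme, use the unadjusted pooled rates.
So P(outcome | do(Provider 1)) is just the pooled rate for Provider 1: 1074/1800 = 0.597.

0.60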